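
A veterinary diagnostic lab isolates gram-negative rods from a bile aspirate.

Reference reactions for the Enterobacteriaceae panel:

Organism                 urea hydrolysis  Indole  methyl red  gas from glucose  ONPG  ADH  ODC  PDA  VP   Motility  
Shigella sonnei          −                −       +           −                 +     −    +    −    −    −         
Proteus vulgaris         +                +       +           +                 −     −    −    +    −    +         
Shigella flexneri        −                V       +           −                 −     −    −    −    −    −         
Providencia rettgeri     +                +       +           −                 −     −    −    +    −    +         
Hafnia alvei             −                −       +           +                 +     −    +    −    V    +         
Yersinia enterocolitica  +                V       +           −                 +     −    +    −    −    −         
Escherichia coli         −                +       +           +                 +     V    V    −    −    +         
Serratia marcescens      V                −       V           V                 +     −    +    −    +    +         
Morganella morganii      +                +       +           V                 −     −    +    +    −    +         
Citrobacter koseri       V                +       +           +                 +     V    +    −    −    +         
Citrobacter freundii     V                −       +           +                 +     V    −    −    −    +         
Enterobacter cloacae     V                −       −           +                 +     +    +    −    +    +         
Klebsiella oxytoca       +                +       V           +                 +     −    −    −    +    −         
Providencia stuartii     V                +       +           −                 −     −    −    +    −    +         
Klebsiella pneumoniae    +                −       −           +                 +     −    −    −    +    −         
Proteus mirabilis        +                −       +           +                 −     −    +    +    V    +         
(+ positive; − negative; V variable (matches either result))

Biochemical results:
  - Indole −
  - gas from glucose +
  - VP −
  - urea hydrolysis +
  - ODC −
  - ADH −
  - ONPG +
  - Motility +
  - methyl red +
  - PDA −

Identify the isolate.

Citrobacter freundii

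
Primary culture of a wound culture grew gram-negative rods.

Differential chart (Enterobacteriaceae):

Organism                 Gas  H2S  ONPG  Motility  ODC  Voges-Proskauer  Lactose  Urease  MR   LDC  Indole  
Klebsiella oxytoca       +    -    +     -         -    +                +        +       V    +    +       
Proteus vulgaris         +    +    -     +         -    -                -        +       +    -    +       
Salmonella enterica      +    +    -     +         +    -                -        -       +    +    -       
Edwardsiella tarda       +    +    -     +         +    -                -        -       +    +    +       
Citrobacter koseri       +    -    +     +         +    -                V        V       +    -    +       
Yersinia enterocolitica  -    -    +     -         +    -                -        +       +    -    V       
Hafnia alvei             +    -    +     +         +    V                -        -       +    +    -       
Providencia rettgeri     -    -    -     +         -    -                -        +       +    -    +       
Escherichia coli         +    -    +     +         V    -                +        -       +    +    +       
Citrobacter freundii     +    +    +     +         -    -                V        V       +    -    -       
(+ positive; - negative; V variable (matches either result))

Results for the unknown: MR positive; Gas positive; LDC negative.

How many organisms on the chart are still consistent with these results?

Gas +: excludes Yersinia enterocolitica, Providencia rettgeri — 8 left.
LDC -: excludes 5 organisms — 3 left.
MR +: all 3 remaining candidates are consistent.
Still consistent: Citrobacter freundii, Citrobacter koseri, Proteus vulgaris.

3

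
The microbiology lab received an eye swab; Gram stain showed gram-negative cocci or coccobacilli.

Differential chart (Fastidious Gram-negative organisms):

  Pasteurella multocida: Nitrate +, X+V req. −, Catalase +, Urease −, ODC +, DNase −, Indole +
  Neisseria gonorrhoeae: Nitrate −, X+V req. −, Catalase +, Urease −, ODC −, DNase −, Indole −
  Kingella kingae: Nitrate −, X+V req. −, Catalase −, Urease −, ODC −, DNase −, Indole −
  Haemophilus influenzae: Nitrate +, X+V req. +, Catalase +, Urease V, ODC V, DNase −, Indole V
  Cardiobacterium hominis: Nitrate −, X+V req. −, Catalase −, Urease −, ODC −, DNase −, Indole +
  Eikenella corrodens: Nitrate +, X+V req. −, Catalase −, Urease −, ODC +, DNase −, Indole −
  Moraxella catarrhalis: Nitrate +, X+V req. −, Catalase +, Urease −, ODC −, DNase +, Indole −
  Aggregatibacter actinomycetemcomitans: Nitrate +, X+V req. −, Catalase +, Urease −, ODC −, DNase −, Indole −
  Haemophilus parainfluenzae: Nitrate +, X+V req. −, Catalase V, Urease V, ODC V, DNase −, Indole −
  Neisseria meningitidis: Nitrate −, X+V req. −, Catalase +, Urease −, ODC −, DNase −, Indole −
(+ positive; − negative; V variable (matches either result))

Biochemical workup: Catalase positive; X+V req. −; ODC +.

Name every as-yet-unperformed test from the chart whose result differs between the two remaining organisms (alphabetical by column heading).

Indole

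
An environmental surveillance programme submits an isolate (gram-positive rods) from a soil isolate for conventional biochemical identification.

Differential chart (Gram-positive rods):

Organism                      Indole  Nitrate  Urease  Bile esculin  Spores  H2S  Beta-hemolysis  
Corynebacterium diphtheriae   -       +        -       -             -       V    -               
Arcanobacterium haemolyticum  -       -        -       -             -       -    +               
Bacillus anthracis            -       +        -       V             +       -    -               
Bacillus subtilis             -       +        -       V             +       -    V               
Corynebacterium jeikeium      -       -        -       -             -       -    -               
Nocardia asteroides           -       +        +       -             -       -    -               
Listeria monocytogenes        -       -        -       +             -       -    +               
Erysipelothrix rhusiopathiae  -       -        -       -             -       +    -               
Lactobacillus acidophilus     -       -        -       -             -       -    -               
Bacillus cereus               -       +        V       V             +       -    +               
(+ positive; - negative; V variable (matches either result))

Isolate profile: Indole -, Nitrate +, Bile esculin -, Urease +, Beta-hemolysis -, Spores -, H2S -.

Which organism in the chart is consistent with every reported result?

H2S -: excludes Erysipelothrix rhusiopathiae — 9 left.
Beta-hemolysis -: excludes Arcanobacterium haemolyticum, Listeria monocytogenes, Bacillus cereus — 6 left.
Spores -: excludes Bacillus anthracis, Bacillus subtilis — 4 left.
Bile esculin -: all 4 remaining candidates are consistent.
Indole -: all 4 remaining candidates are consistent.
Nitrate +: excludes Corynebacterium jeikeium, Lactobacillus acidophilus — 2 left.
Urease +: excludes Corynebacterium diphtheriae — 1 left.

Nocardia asteroides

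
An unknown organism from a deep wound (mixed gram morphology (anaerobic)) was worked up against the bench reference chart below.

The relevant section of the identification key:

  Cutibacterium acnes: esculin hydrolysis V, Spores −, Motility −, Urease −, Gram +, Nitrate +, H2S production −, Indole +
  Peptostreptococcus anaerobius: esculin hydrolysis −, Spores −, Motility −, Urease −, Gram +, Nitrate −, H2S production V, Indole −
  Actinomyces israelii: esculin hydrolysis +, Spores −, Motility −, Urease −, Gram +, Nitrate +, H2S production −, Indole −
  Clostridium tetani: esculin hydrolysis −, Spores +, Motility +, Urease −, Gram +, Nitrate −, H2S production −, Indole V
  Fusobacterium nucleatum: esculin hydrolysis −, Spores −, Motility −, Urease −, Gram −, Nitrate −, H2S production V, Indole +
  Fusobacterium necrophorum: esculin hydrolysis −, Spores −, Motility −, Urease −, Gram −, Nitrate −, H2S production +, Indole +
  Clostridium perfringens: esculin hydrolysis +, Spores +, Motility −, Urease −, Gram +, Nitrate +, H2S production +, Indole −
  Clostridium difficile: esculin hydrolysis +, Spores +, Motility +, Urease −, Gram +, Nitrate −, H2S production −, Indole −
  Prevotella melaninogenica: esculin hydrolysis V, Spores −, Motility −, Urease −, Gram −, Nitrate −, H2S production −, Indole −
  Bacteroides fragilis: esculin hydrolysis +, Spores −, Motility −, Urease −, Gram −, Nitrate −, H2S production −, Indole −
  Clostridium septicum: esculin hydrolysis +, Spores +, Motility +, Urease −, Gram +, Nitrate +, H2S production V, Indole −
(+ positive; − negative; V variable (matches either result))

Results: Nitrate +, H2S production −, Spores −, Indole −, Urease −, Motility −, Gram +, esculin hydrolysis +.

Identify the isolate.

Nitrate +: excludes 7 organisms — 4 left.
Urease −: all 4 remaining candidates are consistent.
Gram +: all 4 remaining candidates are consistent.
esculin hydrolysis +: all 4 remaining candidates are consistent.
Indole −: excludes Cutibacterium acnes — 3 left.
H2S production −: excludes Clostridium perfringens — 2 left.
Spores −: excludes Clostridium septicum — 1 left.
Motility −: the one remaining candidate is consistent.

Actinomyces israelii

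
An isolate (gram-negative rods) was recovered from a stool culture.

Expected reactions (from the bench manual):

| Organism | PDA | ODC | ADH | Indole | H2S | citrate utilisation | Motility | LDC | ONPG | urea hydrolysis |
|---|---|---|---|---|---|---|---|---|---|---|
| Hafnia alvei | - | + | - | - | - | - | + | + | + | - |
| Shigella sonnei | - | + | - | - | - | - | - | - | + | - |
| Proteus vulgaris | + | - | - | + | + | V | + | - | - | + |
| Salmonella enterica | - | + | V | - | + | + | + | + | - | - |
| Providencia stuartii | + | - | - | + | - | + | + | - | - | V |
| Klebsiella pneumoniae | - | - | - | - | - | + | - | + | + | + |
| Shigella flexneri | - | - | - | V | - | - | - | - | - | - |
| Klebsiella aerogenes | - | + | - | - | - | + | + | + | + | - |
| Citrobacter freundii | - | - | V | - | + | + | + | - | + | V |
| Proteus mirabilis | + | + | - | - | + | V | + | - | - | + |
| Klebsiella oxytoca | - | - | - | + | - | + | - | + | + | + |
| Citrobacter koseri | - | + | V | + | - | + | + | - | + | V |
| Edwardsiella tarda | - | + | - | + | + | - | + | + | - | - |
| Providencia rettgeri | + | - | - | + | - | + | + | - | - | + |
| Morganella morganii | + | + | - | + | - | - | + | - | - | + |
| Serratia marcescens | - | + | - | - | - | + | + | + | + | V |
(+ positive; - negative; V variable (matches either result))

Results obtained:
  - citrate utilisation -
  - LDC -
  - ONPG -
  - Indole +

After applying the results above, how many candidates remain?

ONPG -: excludes 8 organisms — 8 left.
citrate utilisation -: excludes Salmonella enterica, Providencia stuartii, Providencia rettgeri — 5 left.
Indole +: excludes Proteus mirabilis — 4 left.
LDC -: excludes Edwardsiella tarda — 3 left.
Still consistent: Morganella morganii, Proteus vulgaris, Shigella flexneri.

3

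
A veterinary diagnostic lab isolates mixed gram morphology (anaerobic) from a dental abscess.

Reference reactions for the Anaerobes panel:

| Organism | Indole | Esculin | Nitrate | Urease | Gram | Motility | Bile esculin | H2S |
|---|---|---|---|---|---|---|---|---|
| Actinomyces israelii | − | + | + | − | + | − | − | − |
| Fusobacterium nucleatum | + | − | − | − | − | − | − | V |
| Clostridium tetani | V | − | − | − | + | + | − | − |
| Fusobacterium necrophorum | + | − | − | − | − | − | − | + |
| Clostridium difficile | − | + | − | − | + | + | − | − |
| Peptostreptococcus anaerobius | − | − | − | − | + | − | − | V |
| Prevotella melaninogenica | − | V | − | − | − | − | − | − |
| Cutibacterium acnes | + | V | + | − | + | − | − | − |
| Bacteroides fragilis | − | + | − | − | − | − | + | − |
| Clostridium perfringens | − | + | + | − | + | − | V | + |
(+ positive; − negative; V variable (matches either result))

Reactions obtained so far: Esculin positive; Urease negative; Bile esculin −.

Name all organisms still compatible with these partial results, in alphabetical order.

Esculin +: excludes Fusobacterium nucleatum, Clostridium tetani, Fusobacterium necrophorum, Peptostreptococcus anaerobius — 6 left.
Bile esculin −: excludes Bacteroides fragilis — 5 left.
Urease −: all 5 remaining candidates are consistent.

Actinomyces israelii, Clostridium difficile, Clostridium perfringens, Cutibacterium acnes, Prevotella melaninogenica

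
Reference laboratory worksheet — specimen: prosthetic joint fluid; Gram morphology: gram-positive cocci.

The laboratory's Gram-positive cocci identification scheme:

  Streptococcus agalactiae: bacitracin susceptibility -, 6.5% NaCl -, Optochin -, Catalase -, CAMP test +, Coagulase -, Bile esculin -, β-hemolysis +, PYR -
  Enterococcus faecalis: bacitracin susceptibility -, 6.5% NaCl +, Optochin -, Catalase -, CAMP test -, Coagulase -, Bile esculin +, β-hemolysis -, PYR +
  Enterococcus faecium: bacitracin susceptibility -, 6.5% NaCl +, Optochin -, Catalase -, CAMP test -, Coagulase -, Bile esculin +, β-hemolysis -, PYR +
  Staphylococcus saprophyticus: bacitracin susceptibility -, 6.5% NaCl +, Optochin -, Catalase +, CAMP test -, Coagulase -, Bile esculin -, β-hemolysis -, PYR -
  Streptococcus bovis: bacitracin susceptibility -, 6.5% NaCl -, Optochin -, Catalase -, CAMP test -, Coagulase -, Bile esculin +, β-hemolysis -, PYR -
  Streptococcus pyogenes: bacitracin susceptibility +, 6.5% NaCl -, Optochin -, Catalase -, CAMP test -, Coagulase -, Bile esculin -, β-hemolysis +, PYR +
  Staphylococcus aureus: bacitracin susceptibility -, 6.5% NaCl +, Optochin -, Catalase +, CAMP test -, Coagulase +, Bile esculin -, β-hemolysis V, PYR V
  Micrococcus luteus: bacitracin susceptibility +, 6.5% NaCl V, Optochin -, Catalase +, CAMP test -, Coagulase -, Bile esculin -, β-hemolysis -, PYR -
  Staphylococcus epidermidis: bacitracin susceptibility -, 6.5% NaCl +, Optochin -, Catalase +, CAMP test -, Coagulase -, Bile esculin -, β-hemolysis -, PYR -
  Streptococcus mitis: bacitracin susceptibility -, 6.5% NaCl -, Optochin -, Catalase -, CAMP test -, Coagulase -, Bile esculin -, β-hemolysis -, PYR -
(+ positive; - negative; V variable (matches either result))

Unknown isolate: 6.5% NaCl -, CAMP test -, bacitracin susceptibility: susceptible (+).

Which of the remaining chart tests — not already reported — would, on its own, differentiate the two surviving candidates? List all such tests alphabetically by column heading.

bacitracin susceptibility +: excludes 8 organisms — 2 left.
CAMP test -: all 2 remaining candidates are consistent.
6.5% NaCl -: all 2 remaining candidates are consistent.
Two candidates remain: Micrococcus luteus and Streptococcus pyogenes.
  Optochin: - vs - — same for both, does not separate.
  Catalase: Micrococcus luteus +, Streptococcus pyogenes - — discriminates.
  Coagulase: - vs - — same for both, does not separate.
  Bile esculin: - vs - — same for both, does not separate.
  β-hemolysis: Micrococcus luteus -, Streptococcus pyogenes + — discriminates.
  PYR: Micrococcus luteus -, Streptococcus pyogenes + — discriminates.

Catalase, PYR, β-hemolysis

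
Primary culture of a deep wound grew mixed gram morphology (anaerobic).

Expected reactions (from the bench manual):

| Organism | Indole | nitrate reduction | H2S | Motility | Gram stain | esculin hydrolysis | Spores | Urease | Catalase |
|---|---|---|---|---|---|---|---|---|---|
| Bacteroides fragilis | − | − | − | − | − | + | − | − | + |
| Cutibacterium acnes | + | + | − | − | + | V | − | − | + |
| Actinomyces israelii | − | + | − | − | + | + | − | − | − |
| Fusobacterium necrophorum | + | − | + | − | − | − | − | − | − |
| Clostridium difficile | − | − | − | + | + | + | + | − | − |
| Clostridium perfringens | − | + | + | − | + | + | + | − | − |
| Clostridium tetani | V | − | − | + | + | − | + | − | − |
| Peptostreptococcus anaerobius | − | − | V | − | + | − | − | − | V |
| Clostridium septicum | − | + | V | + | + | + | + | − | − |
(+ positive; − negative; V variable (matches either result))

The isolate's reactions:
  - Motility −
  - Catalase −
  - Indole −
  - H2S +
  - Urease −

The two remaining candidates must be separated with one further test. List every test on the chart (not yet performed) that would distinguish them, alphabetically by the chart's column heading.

esculin hydrolysis, nitrate reduction, Spores

Urease −: all 9 remaining candidates are consistent.
Catalase −: excludes Bacteroides fragilis, Cutibacterium acnes — 7 left.
H2S +: excludes Actinomyces israelii, Clostridium difficile, Clostridium tetani — 4 left.
Indole −: excludes Fusobacterium necrophorum — 3 left.
Motility −: excludes Clostridium septicum — 2 left.
Two candidates remain: Clostridium perfringens and Peptostreptococcus anaerobius.
  nitrate reduction: Clostridium perfringens +, Peptostreptococcus anaerobius − — discriminates.
  Gram stain: + vs + — same for both, does not separate.
  esculin hydrolysis: Clostridium perfringens +, Peptostreptococcus anaerobius − — discriminates.
  Spores: Clostridium perfringens +, Peptostreptococcus anaerobius − — discriminates.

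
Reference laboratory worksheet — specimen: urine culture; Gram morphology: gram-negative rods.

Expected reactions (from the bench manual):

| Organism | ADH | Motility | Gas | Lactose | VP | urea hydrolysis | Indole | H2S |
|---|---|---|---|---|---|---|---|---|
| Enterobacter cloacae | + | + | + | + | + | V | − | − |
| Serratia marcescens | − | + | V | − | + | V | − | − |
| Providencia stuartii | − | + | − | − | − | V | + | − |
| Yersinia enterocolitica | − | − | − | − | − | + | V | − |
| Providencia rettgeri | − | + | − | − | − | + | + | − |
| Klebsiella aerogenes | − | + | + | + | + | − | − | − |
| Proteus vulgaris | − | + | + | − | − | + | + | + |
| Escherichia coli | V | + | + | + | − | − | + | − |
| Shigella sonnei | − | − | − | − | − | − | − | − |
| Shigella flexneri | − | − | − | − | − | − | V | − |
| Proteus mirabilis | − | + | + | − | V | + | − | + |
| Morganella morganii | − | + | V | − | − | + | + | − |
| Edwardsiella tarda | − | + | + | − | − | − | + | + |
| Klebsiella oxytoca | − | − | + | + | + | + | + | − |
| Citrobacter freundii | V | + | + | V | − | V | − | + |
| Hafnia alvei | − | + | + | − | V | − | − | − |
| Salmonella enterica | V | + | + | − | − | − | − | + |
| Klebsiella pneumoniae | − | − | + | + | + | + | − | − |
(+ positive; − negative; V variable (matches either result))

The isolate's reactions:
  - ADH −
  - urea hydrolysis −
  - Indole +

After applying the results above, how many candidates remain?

4

Indole +: excludes 9 organisms — 9 left.
urea hydrolysis −: excludes 5 organisms — 4 left.
ADH −: all 4 remaining candidates are consistent.
Still consistent: Edwardsiella tarda, Escherichia coli, Providencia stuartii, Shigella flexneri.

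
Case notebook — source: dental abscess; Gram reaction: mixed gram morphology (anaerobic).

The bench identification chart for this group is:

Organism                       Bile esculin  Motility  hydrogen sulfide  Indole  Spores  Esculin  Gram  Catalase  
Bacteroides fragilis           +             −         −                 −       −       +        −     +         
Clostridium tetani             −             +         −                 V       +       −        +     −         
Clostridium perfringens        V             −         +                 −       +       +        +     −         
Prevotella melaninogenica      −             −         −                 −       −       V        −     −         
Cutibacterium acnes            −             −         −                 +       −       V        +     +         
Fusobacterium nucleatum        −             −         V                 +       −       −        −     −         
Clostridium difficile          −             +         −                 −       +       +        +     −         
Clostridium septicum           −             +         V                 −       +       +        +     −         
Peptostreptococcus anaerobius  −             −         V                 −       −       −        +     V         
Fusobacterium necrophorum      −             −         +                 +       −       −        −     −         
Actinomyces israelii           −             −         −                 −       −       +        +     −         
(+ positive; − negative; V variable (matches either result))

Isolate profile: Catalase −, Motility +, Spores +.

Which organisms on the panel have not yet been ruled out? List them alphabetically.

Clostridium difficile, Clostridium septicum, Clostridium tetani

Motility +: excludes 8 organisms — 3 left.
Spores +: all 3 remaining candidates are consistent.
Catalase −: all 3 remaining candidates are consistent.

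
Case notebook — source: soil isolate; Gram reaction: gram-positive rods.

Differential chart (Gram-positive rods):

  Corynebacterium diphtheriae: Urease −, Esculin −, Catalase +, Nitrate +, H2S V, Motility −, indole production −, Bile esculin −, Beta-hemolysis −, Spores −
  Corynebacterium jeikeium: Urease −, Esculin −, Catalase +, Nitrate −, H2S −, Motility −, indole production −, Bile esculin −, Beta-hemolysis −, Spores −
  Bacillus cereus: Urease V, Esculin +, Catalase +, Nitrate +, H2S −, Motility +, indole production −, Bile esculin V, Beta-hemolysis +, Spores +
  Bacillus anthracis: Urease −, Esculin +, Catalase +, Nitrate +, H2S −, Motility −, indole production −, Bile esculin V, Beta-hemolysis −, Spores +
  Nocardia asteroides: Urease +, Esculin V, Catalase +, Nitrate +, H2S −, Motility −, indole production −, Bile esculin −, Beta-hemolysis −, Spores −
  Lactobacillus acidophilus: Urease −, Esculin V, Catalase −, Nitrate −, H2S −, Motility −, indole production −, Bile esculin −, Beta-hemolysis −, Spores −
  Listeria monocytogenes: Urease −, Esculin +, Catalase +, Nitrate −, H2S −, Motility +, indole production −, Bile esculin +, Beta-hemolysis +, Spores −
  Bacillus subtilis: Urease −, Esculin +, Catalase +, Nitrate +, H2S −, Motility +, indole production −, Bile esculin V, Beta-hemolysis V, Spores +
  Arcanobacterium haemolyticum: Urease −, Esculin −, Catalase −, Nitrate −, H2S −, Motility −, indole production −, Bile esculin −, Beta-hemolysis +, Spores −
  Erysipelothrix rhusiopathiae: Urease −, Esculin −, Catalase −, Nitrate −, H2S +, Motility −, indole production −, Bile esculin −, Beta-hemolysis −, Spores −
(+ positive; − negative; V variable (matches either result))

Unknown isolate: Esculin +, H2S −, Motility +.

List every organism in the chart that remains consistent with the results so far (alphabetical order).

Bacillus cereus, Bacillus subtilis, Listeria monocytogenes

Motility +: excludes 7 organisms — 3 left.
H2S −: all 3 remaining candidates are consistent.
Esculin +: all 3 remaining candidates are consistent.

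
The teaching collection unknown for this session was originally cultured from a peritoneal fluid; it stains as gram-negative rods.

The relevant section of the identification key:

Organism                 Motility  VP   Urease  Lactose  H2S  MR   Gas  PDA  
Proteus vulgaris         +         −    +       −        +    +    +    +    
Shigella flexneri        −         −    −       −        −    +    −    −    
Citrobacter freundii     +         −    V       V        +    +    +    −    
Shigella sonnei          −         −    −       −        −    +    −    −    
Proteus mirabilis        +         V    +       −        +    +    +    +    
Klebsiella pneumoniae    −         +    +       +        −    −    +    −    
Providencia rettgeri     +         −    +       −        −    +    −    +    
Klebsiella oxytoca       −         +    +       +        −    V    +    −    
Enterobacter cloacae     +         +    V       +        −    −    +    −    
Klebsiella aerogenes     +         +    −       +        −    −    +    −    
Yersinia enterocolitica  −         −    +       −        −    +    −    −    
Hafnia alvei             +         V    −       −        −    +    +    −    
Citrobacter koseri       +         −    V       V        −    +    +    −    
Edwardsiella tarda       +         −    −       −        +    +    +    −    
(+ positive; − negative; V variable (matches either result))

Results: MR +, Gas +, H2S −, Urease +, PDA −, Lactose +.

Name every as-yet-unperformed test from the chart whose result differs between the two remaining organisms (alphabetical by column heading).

Motility, VP

Gas +: excludes Shigella flexneri, Shigella sonnei, Providencia rettgeri, Yersinia enterocolitica — 10 left.
PDA −: excludes Proteus vulgaris, Proteus mirabilis — 8 left.
Urease +: excludes Klebsiella aerogenes, Hafnia alvei, Edwardsiella tarda — 5 left.
Lactose +: all 5 remaining candidates are consistent.
H2S −: excludes Citrobacter freundii — 4 left.
MR +: excludes Klebsiella pneumoniae, Enterobacter cloacae — 2 left.
Two candidates remain: Citrobacter koseri and Klebsiella oxytoca.
  Motility: Citrobacter koseri +, Klebsiella oxytoca − — discriminates.
  VP: Citrobacter koseri −, Klebsiella oxytoca + — discriminates.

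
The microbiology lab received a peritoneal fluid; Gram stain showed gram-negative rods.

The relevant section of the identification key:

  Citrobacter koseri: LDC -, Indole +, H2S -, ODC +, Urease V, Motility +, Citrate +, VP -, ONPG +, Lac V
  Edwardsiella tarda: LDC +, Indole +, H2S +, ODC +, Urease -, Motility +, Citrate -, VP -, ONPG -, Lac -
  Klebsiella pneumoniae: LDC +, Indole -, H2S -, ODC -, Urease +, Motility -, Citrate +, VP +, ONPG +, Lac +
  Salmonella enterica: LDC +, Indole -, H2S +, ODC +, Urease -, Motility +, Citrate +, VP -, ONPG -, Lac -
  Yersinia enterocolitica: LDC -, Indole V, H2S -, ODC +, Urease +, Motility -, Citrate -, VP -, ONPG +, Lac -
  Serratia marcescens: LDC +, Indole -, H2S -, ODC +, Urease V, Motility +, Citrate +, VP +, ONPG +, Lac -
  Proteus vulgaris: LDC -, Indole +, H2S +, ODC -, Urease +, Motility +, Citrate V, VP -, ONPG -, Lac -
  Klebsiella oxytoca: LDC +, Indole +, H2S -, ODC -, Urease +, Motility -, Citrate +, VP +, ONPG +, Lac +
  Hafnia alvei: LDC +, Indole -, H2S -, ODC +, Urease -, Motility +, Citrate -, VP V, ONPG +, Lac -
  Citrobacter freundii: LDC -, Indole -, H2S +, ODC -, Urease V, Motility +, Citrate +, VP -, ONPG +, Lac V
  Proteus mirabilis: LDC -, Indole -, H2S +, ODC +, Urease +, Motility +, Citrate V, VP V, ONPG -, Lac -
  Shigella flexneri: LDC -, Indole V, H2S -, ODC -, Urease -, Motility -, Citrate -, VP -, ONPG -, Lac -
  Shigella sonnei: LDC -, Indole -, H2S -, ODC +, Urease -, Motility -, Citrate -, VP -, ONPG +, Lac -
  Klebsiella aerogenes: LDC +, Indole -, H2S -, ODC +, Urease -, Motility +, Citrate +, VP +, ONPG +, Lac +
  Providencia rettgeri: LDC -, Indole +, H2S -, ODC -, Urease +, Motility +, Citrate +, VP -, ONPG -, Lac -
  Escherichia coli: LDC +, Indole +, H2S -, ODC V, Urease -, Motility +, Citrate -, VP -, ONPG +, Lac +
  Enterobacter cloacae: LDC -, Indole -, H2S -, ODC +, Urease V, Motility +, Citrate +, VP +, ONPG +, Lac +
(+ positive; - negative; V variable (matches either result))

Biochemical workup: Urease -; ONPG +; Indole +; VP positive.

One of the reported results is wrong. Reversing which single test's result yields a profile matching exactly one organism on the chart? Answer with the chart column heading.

As reported, no row in the chart matches all 4 reactions.
Reversing ONPG → still no organism matches.
Reversing VP → 2 organisms match (not unique).
Reversing Indole → 4 organisms match (not unique).
Reversing Urease (to +) → unique match: Klebsiella oxytoca.

Urease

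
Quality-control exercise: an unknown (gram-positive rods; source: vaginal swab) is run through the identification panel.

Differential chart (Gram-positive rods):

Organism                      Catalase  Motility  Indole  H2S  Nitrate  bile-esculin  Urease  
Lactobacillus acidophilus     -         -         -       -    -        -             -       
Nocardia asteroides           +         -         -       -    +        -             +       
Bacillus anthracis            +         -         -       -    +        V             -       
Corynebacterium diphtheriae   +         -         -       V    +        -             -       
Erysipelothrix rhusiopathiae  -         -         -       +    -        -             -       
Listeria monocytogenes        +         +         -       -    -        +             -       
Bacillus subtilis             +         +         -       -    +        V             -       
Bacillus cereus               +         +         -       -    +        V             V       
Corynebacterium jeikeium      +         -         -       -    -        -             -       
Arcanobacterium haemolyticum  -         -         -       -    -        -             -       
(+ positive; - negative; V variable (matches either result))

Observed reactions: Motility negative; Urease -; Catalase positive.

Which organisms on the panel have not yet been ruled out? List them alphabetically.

Bacillus anthracis, Corynebacterium diphtheriae, Corynebacterium jeikeium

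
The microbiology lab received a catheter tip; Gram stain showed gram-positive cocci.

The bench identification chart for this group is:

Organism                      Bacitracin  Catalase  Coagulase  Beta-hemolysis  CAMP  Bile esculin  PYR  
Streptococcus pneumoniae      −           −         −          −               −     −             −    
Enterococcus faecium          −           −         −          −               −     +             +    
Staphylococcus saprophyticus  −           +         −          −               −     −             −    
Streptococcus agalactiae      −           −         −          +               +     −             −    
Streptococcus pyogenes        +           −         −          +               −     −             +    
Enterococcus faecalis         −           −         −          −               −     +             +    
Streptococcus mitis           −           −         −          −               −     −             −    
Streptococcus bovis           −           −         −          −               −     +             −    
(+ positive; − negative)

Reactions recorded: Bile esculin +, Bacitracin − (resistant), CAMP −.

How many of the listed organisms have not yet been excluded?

CAMP −: excludes Streptococcus agalactiae — 7 left.
Bile esculin +: excludes Streptococcus pneumoniae, Staphylococcus saprophyticus, Streptococcus pyogenes, Streptococcus mitis — 3 left.
Bacitracin −: all 3 remaining candidates are consistent.
Still consistent: Enterococcus faecalis, Enterococcus faecium, Streptococcus bovis.

3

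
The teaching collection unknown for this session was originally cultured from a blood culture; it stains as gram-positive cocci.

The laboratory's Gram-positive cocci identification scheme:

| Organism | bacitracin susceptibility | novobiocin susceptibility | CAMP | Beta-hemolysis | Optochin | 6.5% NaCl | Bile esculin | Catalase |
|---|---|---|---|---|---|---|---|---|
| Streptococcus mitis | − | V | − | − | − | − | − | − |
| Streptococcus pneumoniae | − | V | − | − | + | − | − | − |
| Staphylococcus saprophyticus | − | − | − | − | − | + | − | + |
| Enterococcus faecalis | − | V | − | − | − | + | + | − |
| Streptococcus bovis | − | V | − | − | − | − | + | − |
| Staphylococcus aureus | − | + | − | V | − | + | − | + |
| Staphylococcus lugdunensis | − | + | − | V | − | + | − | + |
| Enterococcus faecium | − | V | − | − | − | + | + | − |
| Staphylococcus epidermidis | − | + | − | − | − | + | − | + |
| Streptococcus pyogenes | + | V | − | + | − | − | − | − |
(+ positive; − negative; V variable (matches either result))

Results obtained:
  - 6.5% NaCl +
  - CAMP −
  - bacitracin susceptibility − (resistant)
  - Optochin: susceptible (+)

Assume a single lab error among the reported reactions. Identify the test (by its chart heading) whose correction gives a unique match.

6.5% NaCl

As reported, no row in the chart matches all 4 reactions.
Reversing 6.5% NaCl (to −) → unique match: Streptococcus pneumoniae.
Reversing bacitracin susceptibility → still no organism matches.
Reversing Optochin → 6 organisms match (not unique).
Reversing CAMP → still no organism matches.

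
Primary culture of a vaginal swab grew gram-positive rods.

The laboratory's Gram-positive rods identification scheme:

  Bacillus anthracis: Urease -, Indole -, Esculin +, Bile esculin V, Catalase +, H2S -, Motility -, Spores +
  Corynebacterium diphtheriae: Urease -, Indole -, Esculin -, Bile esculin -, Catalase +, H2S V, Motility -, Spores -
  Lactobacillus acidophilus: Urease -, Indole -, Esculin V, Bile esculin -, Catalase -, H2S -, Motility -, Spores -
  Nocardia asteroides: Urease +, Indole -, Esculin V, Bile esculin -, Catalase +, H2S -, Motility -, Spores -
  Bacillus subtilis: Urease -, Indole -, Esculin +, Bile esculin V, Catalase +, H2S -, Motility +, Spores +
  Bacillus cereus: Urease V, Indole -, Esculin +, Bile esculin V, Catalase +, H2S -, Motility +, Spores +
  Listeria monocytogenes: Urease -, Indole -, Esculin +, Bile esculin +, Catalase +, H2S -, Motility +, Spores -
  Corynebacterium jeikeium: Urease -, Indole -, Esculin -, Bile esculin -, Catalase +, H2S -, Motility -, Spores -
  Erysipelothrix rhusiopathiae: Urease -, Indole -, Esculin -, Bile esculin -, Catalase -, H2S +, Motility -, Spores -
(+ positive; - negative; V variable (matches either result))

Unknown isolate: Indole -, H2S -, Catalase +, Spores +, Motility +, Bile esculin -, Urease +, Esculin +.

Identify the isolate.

Bacillus cereus

H2S -: excludes Erysipelothrix rhusiopathiae — 8 left.
Motility +: excludes 5 organisms — 3 left.
Esculin +: all 3 remaining candidates are consistent.
Spores +: excludes Listeria monocytogenes — 2 left.
Indole -: all 2 remaining candidates are consistent.
Catalase +: all 2 remaining candidates are consistent.
Urease +: excludes Bacillus subtilis — 1 left.
Bile esculin -: the one remaining candidate is consistent.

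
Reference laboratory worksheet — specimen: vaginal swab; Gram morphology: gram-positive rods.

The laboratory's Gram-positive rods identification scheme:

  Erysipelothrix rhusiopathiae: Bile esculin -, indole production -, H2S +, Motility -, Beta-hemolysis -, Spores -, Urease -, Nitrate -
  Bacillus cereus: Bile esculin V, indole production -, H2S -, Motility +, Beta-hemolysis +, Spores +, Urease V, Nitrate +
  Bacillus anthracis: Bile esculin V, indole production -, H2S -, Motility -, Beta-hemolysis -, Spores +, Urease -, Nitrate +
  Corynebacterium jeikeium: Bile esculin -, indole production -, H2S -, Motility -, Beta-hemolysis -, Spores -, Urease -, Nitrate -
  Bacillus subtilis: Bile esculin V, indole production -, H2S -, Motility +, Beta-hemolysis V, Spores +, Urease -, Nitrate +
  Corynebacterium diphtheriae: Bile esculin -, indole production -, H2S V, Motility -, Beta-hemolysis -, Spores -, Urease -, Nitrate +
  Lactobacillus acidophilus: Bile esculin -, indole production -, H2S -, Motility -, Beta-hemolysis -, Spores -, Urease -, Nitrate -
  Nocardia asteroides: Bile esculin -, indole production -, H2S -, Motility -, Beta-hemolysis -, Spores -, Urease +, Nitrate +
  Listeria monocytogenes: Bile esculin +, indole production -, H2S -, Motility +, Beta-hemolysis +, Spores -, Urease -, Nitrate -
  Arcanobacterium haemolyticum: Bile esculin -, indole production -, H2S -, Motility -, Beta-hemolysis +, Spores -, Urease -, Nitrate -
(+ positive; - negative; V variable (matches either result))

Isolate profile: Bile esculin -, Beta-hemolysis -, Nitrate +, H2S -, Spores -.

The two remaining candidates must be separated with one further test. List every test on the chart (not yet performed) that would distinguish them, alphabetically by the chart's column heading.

Beta-hemolysis -: excludes Bacillus cereus, Listeria monocytogenes, Arcanobacterium haemolyticum — 7 left.
Nitrate +: excludes Erysipelothrix rhusiopathiae, Corynebacterium jeikeium, Lactobacillus acidophilus — 4 left.
Bile esculin -: all 4 remaining candidates are consistent.
H2S -: all 4 remaining candidates are consistent.
Spores -: excludes Bacillus anthracis, Bacillus subtilis — 2 left.
Two candidates remain: Corynebacterium diphtheriae and Nocardia asteroides.
  indole production: - vs - — same for both, does not separate.
  Motility: - vs - — same for both, does not separate.
  Urease: Corynebacterium diphtheriae -, Nocardia asteroides + — discriminates.

Urease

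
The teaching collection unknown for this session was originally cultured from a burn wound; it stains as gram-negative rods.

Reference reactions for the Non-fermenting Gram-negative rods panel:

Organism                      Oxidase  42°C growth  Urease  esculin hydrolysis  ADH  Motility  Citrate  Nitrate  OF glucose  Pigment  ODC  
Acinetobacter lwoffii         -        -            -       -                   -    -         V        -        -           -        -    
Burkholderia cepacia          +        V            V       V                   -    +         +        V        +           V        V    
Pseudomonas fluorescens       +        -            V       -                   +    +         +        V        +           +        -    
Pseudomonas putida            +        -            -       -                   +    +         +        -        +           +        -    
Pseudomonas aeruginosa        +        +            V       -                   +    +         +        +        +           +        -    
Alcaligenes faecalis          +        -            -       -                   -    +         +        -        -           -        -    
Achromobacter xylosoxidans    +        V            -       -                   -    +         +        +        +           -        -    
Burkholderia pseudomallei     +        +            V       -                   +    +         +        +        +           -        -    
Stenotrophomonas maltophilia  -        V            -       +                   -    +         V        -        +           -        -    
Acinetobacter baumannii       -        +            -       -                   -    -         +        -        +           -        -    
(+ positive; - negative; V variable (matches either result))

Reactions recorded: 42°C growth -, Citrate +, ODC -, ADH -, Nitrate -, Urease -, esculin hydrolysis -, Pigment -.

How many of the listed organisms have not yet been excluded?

Pigment -: excludes Pseudomonas fluorescens, Pseudomonas putida, Pseudomonas aeruginosa — 7 left.
Urease -: all 7 remaining candidates are consistent.
esculin hydrolysis -: excludes Stenotrophomonas maltophilia — 6 left.
ADH -: excludes Burkholderia pseudomallei — 5 left.
Citrate +: all 5 remaining candidates are consistent.
ODC -: all 5 remaining candidates are consistent.
42°C growth -: excludes Acinetobacter baumannii — 4 left.
Nitrate -: excludes Achromobacter xylosoxidans — 3 left.
Still consistent: Acinetobacter lwoffii, Alcaligenes faecalis, Burkholderia cepacia.

3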